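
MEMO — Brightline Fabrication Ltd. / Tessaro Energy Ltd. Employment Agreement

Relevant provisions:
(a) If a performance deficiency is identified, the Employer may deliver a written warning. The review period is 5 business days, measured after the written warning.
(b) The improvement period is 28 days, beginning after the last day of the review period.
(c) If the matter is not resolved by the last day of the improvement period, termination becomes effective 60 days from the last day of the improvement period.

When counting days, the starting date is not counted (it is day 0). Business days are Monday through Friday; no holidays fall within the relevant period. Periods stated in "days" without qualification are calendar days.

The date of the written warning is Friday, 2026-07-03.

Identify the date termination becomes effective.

2026-10-06

From Friday, 2026-07-03, 5 business days (Jul 6, Jul 7, Jul 8, Jul 9, Jul 10, skipping weekends) brings us to Friday, 2026-07-10, which is the last day of the review period.
The last day of the improvement period: 2026-07-10 + 28 days = 2026-08-07.
The date termination becomes effective: 60 calendar days after 2026-08-07 is 2026-10-06.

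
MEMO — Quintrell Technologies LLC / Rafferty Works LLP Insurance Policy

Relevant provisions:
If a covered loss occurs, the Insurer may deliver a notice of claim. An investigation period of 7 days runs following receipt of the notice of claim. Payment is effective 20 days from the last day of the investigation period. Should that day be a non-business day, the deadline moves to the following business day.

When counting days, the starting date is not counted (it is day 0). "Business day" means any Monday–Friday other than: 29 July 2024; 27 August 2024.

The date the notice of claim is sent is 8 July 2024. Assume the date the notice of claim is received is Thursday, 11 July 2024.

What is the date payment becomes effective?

7 August 2024

The last day of the investigation period: 11 July 2024 + 7 days = 18 July 2024.
Adding 20 calendar days to 18 July 2024 gives 7 August 2024, which is the date payment becomes effective. 7 August 2024 is a Wednesday and is not a listed holiday, so no roll-forward applies.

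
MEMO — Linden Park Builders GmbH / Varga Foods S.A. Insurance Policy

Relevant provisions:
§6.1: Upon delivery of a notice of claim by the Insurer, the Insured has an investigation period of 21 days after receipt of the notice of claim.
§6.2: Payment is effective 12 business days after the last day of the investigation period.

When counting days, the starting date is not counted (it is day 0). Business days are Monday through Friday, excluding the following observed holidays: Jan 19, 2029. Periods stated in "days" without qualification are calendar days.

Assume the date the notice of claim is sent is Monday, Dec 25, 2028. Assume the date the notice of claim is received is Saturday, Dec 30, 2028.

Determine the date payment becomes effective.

The last day of the investigation period: Dec 30, 2028 + 21 days = Jan 20, 2029.
The date payment becomes effective: 12 business days after Saturday, Jan 20, 2029, skipping weekends — Jan 22, Jan 23, Jan 24, Jan 25, …, Feb 2, Feb 5, Feb 6 — lands on Tuesday, Feb 6, 2029.

Feb 6, 2029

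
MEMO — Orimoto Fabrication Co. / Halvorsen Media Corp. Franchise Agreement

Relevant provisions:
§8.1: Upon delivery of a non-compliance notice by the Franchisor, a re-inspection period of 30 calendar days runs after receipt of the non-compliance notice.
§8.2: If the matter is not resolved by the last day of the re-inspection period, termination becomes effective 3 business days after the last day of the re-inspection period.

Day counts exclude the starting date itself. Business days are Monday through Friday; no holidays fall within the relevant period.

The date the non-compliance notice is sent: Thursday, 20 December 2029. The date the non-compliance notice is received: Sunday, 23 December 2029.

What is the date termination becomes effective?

The last day of the re-inspection period: 30 calendar days after 23 December 2029 is 22 January 2030.
The date termination becomes effective: counting 3 business days from Tuesday, 22 January 2030 (Jan 23, Jan 24, Jan 25, skipping weekends) reaches Friday, 25 January 2030.

25 January 2030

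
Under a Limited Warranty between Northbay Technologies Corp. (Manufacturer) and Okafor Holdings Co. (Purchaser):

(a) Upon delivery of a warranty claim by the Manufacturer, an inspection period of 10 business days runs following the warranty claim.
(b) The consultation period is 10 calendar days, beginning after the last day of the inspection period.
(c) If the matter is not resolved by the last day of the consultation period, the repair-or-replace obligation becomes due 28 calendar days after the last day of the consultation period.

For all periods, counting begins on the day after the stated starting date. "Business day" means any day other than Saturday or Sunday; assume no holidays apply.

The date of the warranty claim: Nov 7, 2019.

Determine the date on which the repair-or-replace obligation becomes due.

Dec 29, 2019

The last day of the inspection period: 10 business days after Thursday, Nov 7, 2019, skipping weekends — Nov 8, Nov 11, Nov 12, Nov 13, Nov 14, Nov 15, Nov 18, Nov 19, Nov 20, Nov 21 — lands on Thursday, Nov 21, 2019.
The last day of the consultation period: Nov 21, 2019 + 10 days = Dec 1, 2019.
Adding 28 calendar days to Dec 1, 2019 gives Dec 29, 2019, which is the date on which the repair-or-replace obligation becomes due.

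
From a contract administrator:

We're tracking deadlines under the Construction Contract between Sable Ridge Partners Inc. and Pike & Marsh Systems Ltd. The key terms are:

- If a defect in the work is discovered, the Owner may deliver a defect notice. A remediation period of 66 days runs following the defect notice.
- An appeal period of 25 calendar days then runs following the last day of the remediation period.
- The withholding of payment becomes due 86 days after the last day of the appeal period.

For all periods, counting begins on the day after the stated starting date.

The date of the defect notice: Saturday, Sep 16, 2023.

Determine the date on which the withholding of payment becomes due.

Mar 11, 2024

The last day of the remediation period: 66 calendar days after Sep 16, 2023 is Nov 21, 2023.
The last day of the appeal period: Nov 21, 2023 + 25 days = Dec 16, 2023.
The date on which the withholding of payment becomes due: 86 calendar days after Dec 16, 2023 is Mar 11, 2024.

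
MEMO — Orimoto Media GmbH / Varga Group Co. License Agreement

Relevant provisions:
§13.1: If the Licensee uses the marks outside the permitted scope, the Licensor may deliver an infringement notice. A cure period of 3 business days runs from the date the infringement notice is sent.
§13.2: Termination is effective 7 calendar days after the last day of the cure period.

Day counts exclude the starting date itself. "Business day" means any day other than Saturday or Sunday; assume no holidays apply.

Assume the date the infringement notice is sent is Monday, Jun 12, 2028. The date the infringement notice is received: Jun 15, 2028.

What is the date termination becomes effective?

From Monday, Jun 12, 2028, 3 business days (Jun 13, Jun 14, Jun 15, skipping weekends) brings us to Thursday, Jun 15, 2028, which is the last day of the cure period.
The date termination becomes effective: Jun 15, 2028 + 7 days = Jun 22, 2028.

Jun 22, 2028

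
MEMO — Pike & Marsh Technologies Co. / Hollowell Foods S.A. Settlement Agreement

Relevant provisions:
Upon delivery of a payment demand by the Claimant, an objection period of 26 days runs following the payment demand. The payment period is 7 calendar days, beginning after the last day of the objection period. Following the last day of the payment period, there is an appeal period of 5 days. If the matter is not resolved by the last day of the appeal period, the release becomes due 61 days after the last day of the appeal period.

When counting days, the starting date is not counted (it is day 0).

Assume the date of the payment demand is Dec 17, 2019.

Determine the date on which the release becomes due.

The last day of the objection period: Dec 17, 2019 + 26 days = Jan 12, 2020.
The last day of the payment period: Jan 12, 2020 + 7 days = Jan 19, 2020.
Adding 5 calendar days to Jan 19, 2020 gives Jan 24, 2020, which is the last day of the appeal period.
The date on which the release becomes due: Jan 24, 2020 + 61 days = Mar 25, 2020.

Mar 25, 2020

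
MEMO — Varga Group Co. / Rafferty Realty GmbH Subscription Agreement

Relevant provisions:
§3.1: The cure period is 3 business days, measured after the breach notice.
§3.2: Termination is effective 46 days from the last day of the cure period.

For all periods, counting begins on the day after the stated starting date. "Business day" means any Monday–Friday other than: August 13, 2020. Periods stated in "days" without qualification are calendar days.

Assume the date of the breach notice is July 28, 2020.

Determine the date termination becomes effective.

From Tuesday, July 28, 2020, 3 business days (Jul 29, Jul 30, Jul 31, skipping weekends) brings us to Friday, July 31, 2020, which is the last day of the cure period.
The date termination becomes effective: 46 calendar days after July 31, 2020 is September 15, 2020.

September 15, 2020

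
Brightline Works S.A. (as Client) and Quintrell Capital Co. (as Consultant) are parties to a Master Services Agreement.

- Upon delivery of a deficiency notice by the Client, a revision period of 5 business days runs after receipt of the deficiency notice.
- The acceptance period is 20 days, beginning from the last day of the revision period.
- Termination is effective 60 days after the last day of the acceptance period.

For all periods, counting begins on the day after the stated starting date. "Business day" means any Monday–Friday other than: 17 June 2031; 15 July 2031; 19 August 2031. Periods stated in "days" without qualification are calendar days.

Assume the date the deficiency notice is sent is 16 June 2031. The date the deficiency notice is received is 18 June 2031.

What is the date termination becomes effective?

13 September 2031

The last day of the revision period: counting 5 business days from Wednesday, 18 June 2031 (Jun 19, Jun 20, Jun 23, Jun 24, Jun 25, skipping weekends) reaches Wednesday, 25 June 2031.
Adding 20 calendar days to 25 June 2031 gives 15 July 2031, which is the last day of the acceptance period.
The date termination becomes effective: 60 calendar days after 15 July 2031 is 13 September 2031.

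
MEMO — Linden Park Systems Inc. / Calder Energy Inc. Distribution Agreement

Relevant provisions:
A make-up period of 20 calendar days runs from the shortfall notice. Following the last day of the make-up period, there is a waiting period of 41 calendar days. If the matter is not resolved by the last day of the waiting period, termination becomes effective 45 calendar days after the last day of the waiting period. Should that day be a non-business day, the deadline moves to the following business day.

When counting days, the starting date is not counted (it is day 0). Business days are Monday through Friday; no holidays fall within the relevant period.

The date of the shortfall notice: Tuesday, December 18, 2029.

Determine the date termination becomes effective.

April 3, 2030

The last day of the make-up period: 20 calendar days after December 18, 2029 is January 7, 2030.
The last day of the waiting period: 41 calendar days after January 7, 2030 is February 17, 2030.
The date termination becomes effective: February 17, 2030 + 45 days = April 3, 2030. April 3, 2030 is a Wednesday, so no roll-forward applies.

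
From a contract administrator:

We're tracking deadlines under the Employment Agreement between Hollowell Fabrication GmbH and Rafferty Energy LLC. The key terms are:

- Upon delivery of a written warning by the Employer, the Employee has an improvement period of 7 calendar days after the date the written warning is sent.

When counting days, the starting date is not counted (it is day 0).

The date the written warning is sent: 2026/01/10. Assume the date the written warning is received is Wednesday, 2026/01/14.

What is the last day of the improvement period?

The last day of the improvement period: 7 calendar days after 2026/01/10 is 2026/01/17.

2026/01/17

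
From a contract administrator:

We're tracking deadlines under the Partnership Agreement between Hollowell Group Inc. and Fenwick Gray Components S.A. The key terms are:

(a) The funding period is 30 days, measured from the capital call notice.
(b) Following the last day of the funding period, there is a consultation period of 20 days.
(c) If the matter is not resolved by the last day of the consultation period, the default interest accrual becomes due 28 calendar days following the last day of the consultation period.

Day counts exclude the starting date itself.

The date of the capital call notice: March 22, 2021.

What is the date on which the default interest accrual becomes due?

The last day of the funding period: March 22, 2021 + 30 days = April 21, 2021.
Adding 20 calendar days to April 21, 2021 gives May 11, 2021, which is the last day of the consultation period.
The date on which the default interest accrual becomes due: 28 calendar days after May 11, 2021 is June 8, 2021.

June 8, 2021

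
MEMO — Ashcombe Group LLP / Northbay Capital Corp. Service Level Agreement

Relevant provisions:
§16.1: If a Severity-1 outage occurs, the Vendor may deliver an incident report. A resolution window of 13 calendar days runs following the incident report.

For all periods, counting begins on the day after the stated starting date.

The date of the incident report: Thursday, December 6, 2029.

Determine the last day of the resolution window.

The last day of the resolution window: 13 calendar days after December 6, 2029 is December 19, 2029.

December 19, 2029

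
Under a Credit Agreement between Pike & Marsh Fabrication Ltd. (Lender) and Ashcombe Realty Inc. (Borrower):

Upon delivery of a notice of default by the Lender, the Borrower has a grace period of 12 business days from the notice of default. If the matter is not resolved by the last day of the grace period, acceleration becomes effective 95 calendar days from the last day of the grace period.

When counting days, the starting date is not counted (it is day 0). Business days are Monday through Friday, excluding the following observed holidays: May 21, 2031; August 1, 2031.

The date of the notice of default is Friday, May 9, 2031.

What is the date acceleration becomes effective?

The last day of the grace period: 12 business days after Friday, May 9, 2031, skipping weekends and the listed holiday on May 21 — May 12, May 13, May 14, May 15, …, May 26, May 27, May 28 — lands on Wednesday, May 28, 2031.
Adding 95 calendar days to May 28, 2031 gives August 31, 2031, which is the date acceleration becomes effective.

August 31, 2031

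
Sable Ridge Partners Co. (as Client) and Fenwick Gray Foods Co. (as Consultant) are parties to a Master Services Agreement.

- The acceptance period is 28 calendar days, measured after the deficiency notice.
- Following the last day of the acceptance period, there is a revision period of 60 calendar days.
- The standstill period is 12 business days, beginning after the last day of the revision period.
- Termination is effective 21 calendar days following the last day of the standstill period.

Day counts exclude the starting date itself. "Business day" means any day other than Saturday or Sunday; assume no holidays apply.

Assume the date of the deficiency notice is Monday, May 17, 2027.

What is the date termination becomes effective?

The last day of the acceptance period: May 17, 2027 + 28 days = June 14, 2027.
The last day of the revision period: 60 calendar days after June 14, 2027 is August 13, 2027.
The last day of the standstill period: counting 12 business days from Friday, August 13, 2027 (Aug 16, Aug 17, Aug 18, Aug 19, …, Aug 27, Aug 30, Aug 31, skipping weekends) reaches Tuesday, August 31, 2027.
Adding 21 calendar days to August 31, 2027 gives September 21, 2027, which is the date termination becomes effective.

September 21, 2027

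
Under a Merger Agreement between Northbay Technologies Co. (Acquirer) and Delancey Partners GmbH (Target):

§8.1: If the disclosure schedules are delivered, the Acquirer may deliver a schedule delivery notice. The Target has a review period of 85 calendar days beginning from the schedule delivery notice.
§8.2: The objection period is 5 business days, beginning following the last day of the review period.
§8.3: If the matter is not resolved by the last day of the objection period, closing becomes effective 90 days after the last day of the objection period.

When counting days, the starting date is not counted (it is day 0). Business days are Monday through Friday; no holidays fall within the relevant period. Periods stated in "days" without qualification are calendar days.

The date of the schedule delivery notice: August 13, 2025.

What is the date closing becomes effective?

The last day of the review period: 85 calendar days after August 13, 2025 is November 6, 2025.
The last day of the objection period: counting 5 business days from Thursday, November 6, 2025 (Nov 7, Nov 10, Nov 11, Nov 12, Nov 13, skipping weekends) reaches Thursday, November 13, 2025.
Adding 90 calendar days to November 13, 2025 gives February 11, 2026, which is the date closing becomes effective.

February 11, 2026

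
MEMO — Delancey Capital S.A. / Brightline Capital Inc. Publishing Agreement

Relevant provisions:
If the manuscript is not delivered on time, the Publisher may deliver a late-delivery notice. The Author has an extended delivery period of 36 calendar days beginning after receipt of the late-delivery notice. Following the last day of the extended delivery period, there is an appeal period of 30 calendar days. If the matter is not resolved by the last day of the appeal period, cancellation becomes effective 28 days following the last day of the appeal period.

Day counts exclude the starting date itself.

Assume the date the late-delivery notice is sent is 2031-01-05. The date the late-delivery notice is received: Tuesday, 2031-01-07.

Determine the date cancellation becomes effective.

2031-04-11

The last day of the extended delivery period: 36 calendar days after 2031-01-07 is 2031-02-12.
The last day of the appeal period: 30 calendar days after 2031-02-12 is 2031-03-14.
The date cancellation becomes effective: 28 calendar days after 2031-03-14 is 2031-04-11.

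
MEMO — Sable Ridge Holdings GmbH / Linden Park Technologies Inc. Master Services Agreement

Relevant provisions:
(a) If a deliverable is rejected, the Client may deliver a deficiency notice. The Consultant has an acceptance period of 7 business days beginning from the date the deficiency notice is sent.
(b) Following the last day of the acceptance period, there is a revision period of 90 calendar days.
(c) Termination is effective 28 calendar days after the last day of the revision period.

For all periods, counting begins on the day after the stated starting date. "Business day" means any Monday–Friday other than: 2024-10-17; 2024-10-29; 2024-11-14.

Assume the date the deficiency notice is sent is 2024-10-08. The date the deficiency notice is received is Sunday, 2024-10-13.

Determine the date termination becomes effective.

From Tuesday, 2024-10-08, 7 business days (Oct 9, Oct 10, Oct 11, Oct 14, Oct 15, Oct 16, Oct 18, skipping weekends and the listed holiday on Oct 17) brings us to Friday, 2024-10-18, which is the last day of the acceptance period.
The last day of the revision period: 2024-10-18 + 90 days = 2025-01-16.
The date termination becomes effective: 28 calendar days after 2025-01-16 is 2025-02-13.

2025-02-13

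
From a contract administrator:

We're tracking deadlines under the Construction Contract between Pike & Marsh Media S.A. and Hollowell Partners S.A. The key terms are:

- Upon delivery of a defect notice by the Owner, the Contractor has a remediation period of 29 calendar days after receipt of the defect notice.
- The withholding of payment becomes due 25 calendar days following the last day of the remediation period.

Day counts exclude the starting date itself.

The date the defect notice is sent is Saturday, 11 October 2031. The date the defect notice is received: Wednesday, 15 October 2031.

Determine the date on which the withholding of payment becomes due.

8 December 2031

Adding 29 calendar days to 15 October 2031 gives 13 November 2031, which is the last day of the remediation period.
The date on which the withholding of payment becomes due: 25 calendar days after 13 November 2031 is 8 December 2031.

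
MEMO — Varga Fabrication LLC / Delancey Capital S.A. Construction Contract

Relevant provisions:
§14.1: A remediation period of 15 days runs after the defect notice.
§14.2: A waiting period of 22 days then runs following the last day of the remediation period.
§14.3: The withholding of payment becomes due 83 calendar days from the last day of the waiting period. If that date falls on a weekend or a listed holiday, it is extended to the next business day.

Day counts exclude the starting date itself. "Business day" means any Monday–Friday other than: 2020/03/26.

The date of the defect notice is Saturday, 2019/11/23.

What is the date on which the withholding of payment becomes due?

2020/03/23

Adding 15 calendar days to 2019/11/23 gives 2019/12/08, which is the last day of the remediation period.
The last day of the waiting period: 22 calendar days after 2019/12/08 is 2019/12/30.
The date on which the withholding of payment becomes due: 83 calendar days after 2019/12/30 is 2020/03/22. That falls on a Sunday, so it rolls to the next business day, Monday, 2020/03/23.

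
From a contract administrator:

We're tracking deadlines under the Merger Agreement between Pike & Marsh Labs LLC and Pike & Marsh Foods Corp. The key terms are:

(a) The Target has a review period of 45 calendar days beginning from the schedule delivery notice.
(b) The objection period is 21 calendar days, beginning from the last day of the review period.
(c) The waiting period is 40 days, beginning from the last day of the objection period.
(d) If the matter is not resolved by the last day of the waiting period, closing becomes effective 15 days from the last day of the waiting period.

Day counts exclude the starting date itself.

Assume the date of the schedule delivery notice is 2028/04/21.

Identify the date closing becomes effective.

The last day of the review period: 2028/04/21 + 45 days = 2028/06/05.
The last day of the objection period: 2028/06/05 + 21 days = 2028/06/26.
The last day of the waiting period: 2028/06/26 + 40 days = 2028/08/05.
Adding 15 calendar days to 2028/08/05 gives 2028/08/20, which is the date closing becomes effective.

2028/08/20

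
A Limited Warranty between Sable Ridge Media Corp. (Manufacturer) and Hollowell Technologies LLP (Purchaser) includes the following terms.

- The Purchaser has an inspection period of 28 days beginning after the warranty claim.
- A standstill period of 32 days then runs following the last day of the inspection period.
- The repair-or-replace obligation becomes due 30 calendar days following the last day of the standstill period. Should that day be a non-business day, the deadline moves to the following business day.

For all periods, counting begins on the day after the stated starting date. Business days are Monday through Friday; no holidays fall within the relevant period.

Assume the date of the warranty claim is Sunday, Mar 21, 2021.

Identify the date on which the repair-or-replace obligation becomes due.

Jun 21, 2021

The last day of the inspection period: Mar 21, 2021 + 28 days = Apr 18, 2021.
The last day of the standstill period: Apr 18, 2021 + 32 days = May 20, 2021.
The date on which the repair-or-replace obligation becomes due: 30 calendar days after May 20, 2021 is Jun 19, 2021. That falls on a Saturday, so it rolls to the next business day, Monday, Jun 21, 2021.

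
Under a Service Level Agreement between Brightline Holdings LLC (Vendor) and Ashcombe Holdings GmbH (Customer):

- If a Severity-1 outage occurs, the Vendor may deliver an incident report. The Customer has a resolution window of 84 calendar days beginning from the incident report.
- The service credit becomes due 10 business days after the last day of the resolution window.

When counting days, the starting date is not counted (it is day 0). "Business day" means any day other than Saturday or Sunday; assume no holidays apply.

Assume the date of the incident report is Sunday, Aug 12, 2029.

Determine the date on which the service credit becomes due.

Nov 16, 2029

The last day of the resolution window: Aug 12, 2029 + 84 days = Nov 4, 2029.
The date on which the service credit becomes due: counting 10 business days from Sunday, Nov 4, 2029 (Nov 5, Nov 6, Nov 7, Nov 8, Nov 9, Nov 12, Nov 13, Nov 14, Nov 15, Nov 16, skipping weekends) reaches Friday, Nov 16, 2029.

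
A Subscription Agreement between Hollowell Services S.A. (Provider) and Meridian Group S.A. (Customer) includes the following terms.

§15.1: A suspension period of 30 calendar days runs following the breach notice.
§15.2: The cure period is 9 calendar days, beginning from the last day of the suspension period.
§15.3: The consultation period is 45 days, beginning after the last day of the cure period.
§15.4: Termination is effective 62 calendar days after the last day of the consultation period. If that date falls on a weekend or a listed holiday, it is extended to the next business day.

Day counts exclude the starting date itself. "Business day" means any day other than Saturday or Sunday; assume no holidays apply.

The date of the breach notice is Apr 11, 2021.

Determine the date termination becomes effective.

Sep 6, 2021

The last day of the suspension period: Apr 11, 2021 + 30 days = May 11, 2021.
Adding 9 calendar days to May 11, 2021 gives May 20, 2021, which is the last day of the cure period.
The last day of the consultation period: May 20, 2021 + 45 days = Jul 4, 2021.
The date termination becomes effective: Jul 4, 2021 + 62 days = Sep 4, 2021. That falls on a Saturday, so it rolls to the next business day, Monday, Sep 6, 2021.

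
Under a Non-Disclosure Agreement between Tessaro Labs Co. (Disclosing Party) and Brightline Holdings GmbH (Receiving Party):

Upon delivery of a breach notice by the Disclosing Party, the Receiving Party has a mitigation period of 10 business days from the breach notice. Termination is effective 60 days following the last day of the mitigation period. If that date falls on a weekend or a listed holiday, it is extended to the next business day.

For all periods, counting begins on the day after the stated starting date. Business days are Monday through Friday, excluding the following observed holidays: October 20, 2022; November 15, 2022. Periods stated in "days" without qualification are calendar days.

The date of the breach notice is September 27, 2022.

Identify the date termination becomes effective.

December 12, 2022

From Tuesday, September 27, 2022, 10 business days (Sep 28, Sep 29, Sep 30, Oct 3, Oct 4, Oct 5, Oct 6, Oct 7, Oct 10, Oct 11, skipping weekends) brings us to Tuesday, October 11, 2022, which is the last day of the mitigation period.
The date termination becomes effective: October 11, 2022 + 60 days = December 10, 2022. That falls on a Saturday, so it rolls to the next business day, Monday, December 12, 2022.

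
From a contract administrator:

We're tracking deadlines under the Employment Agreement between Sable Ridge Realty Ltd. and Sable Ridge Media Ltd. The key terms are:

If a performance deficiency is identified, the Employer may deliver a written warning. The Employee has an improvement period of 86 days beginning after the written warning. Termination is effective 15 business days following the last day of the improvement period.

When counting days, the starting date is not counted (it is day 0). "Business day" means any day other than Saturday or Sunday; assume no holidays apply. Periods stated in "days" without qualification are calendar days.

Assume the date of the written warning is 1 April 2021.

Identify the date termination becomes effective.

16 July 2021

The last day of the improvement period: 1 April 2021 + 86 days = 26 June 2021.
From Saturday, 26 June 2021, 15 business days (Jun 28, Jun 29, Jun 30, Jul 1, …, Jul 14, Jul 15, Jul 16, skipping weekends) brings us to Friday, 16 July 2021, which is the date termination becomes effective.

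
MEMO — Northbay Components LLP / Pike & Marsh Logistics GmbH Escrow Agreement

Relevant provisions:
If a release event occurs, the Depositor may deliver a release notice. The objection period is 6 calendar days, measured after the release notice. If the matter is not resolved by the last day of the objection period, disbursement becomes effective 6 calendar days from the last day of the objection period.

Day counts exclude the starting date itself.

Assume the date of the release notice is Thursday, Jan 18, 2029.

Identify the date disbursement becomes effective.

Jan 30, 2029

Adding 6 calendar days to Jan 18, 2029 gives Jan 24, 2029, which is the last day of the objection period.
The date disbursement becomes effective: 6 calendar days after Jan 24, 2029 is Jan 30, 2029.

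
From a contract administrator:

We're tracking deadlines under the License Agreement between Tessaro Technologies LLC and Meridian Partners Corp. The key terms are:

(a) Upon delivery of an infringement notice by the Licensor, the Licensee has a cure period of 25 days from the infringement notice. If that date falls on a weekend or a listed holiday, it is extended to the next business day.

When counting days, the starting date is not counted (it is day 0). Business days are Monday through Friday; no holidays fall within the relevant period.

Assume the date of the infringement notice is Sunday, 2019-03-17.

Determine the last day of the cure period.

2019-04-11

Adding 25 calendar days to 2019-03-17 gives 2019-04-11, which is the last day of the cure period. 2019-04-11 is a Thursday, so no roll-forward applies.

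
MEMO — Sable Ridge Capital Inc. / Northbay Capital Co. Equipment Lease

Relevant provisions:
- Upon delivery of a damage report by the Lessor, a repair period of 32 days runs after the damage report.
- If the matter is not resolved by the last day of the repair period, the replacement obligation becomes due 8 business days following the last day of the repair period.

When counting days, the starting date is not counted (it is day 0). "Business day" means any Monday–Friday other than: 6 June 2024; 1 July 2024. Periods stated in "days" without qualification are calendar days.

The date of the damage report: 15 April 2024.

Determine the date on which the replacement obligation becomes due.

The last day of the repair period: 32 calendar days after 15 April 2024 is 17 May 2024.
The date on which the replacement obligation becomes due: 8 business days after Friday, 17 May 2024, skipping weekends — May 20, May 21, May 22, May 23, May 24, May 27, May 28, May 29 — lands on Wednesday, 29 May 2024.

29 May 2024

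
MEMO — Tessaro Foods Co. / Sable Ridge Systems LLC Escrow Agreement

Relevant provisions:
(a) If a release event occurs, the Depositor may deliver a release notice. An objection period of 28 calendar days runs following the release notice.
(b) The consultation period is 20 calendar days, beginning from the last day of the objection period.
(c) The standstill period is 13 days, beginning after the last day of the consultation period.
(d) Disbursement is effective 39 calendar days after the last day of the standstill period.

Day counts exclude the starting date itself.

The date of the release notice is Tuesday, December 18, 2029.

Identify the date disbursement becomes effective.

March 28, 2030

Adding 28 calendar days to December 18, 2029 gives January 15, 2030, which is the last day of the objection period.
The last day of the consultation period: January 15, 2030 + 20 days = February 4, 2030.
The last day of the standstill period: 13 calendar days after February 4, 2030 is February 17, 2030.
The date disbursement becomes effective: February 17, 2030 + 39 days = March 28, 2030.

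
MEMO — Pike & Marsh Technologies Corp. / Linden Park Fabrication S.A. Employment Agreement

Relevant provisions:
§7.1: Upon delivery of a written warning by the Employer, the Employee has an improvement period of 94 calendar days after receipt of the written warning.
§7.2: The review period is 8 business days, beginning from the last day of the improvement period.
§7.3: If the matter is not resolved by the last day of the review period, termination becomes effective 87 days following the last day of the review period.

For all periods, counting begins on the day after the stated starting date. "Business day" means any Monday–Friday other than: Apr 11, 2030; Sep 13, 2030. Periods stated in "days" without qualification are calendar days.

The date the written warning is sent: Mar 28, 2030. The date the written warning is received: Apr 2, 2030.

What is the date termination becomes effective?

The last day of the improvement period: 94 calendar days after Apr 2, 2030 is Jul 5, 2030.
The last day of the review period: 8 business days after Friday, Jul 5, 2030, skipping weekends — Jul 8, Jul 9, Jul 10, Jul 11, Jul 12, Jul 15, Jul 16, Jul 17 — lands on Wednesday, Jul 17, 2030.
Adding 87 calendar days to Jul 17, 2030 gives Oct 12, 2030, which is the date termination becomes effective.

Oct 12, 2030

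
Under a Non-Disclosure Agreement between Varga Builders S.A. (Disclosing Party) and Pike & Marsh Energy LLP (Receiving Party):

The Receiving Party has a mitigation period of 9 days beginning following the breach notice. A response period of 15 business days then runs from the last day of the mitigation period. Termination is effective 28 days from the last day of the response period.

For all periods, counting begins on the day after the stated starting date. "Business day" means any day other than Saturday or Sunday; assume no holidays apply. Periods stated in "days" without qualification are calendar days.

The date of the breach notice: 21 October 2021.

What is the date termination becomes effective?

17 December 2021

The last day of the mitigation period: 21 October 2021 + 9 days = 30 October 2021.
The last day of the response period: 15 business days after Saturday, 30 October 2021, skipping weekends — Nov 1, Nov 2, Nov 3, Nov 4, …, Nov 17, Nov 18, Nov 19 — lands on Friday, 19 November 2021.
The date termination becomes effective: 28 calendar days after 19 November 2021 is 17 December 2021.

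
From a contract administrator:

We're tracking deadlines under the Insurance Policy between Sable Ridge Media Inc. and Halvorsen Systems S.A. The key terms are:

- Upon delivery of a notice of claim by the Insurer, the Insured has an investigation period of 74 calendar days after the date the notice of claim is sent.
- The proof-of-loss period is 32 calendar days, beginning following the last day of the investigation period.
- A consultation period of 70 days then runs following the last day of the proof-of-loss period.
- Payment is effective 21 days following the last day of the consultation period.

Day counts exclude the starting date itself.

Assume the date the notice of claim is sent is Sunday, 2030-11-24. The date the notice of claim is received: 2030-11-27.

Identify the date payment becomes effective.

The last day of the investigation period: 74 calendar days after 2030-11-24 is 2031-02-06.
The last day of the proof-of-loss period: 2031-02-06 + 32 days = 2031-03-10.
The last day of the consultation period: 2031-03-10 + 70 days = 2031-05-19.
The date payment becomes effective: 21 calendar days after 2031-05-19 is 2031-06-09.

2031-06-09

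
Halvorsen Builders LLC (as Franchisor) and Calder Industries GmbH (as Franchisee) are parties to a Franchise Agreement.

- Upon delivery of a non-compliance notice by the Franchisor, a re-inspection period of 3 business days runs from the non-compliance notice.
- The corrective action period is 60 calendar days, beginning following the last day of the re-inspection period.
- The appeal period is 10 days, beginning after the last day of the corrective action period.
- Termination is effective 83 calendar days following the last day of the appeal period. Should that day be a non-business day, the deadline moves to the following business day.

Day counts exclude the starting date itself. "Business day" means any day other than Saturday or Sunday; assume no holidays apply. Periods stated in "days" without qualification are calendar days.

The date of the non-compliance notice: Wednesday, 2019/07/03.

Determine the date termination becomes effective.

From Wednesday, 2019/07/03, 3 business days (Jul 4, Jul 5, Jul 8, skipping weekends) brings us to Monday, 2019/07/08, which is the last day of the re-inspection period.
The last day of the corrective action period: 60 calendar days after 2019/07/08 is 2019/09/06.
Adding 10 calendar days to 2019/09/06 gives 2019/09/16, which is the last day of the appeal period.
The date termination becomes effective: 83 calendar days after 2019/09/16 is 2019/12/08. That falls on a Sunday, so it rolls to the next business day, Monday, 2019/12/09.

2019/12/09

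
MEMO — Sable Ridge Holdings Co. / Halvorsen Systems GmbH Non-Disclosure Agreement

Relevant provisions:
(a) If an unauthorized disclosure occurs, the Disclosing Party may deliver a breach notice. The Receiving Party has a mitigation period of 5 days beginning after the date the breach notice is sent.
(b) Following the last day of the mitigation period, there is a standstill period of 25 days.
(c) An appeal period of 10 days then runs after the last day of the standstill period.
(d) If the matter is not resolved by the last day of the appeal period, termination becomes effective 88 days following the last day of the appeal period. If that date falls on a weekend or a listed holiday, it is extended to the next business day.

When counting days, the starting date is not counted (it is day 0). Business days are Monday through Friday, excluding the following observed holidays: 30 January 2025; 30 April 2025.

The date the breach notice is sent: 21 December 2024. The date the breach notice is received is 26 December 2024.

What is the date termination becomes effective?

28 April 2025

The last day of the mitigation period: 5 calendar days after 21 December 2024 is 26 December 2024.
Adding 25 calendar days to 26 December 2024 gives 20 January 2025, which is the last day of the standstill period.
Adding 10 calendar days to 20 January 2025 gives 30 January 2025, which is the last day of the appeal period.
Adding 88 calendar days to 30 January 2025 gives 28 April 2025, which is the date termination becomes effective. 28 April 2025 is a Monday and is not a listed holiday, so no roll-forward applies.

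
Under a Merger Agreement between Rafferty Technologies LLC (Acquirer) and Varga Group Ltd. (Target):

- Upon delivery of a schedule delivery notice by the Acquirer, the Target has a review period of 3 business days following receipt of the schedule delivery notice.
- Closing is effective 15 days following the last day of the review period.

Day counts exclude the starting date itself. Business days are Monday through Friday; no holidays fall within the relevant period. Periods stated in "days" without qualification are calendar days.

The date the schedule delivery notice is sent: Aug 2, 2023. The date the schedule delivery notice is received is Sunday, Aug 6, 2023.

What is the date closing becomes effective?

From Sunday, Aug 6, 2023, 3 business days (Aug 7, Aug 8, Aug 9, skipping weekends) brings us to Wednesday, Aug 9, 2023, which is the last day of the review period.
The date closing becomes effective: 15 calendar days after Aug 9, 2023 is Aug 24, 2023.

Aug 24, 2023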